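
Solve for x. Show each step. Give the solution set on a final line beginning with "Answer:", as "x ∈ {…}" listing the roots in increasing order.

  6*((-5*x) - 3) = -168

Step 1. [6*((-5*x) - 3) = -168] 6·(inner) — divide through by 6 ⇒ div: (-5*x) - 3 = -28.
Step 2. [(-5*x) - 3 = -28] the outer -3 inverts by adding 3 ⇒ sub: -5*x = -25.
Step 3. [-5*x = -25] LHS = -5·(…); ÷-5 both sides, so div: x = 5.

Answer: x ∈ {5}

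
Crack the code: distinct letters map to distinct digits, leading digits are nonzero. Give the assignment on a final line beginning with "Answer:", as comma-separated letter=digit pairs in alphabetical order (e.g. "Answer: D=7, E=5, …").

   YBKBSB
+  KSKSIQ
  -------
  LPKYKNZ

Step 1. [col 1: B + Q ≡ Z (mod 10)] several values work for B in column 1 (B + Q ≡ Z (mod 10), carry-in 0); try B=2, so B=2.
Step 2. [L] L is the leading digit of a 7-digit sum of two 6-digit numbers; the final carry is exactly 1 ⇒ L=1.
Step 3. [col 1: B + Q ≡ Z (mod 10)] Q=3 is one option consistent with column 1 (B + Q ≡ Z (mod 10), carry-in 0) — take it. So Q=3.
Step 4. [col 1: B + Q ≡ Z (mod 10)] in column 1 we have B+Q≡Z with carry-in 0; given B=2, Q=3 and digits 1,2,3 already taken and all letters distinct, that pins Z to 5, so Z=5.
Step 5. [col 2: S + I ≡ N (mod 10)] column 2 (S + I ≡ N (mod 10), carry-in 0) doesn't pin S yet; pick S=6 and continue ⇒ S=6.
Step 6. [col 2: S + I ≡ N (mod 10)] no forcing yet in column 2 (carry-in 0); N=0 is free and consistent — try it, so N=0.
Step 7. [col 2: S + I ≡ N (mod 10)] in column 2 we have S+I≡N with carry-in 0; given S=6, N=0 and digits 0,1,2,3,5,6 already taken and all letters distinct, that pins I to 4, so I=4.
Step 8. [col 3: B + S ≡ K (mod 10)] column 3 reads B+S+carry(1)=K with B=2, S=6; with digits 0,1,2,3,4,5,6 already taken and all letters distinct, the only value for K is 9. So K=9.
Step 9. [col 4: K + K ≡ Y (mod 10)] column 4: given K=9, carry-in 0, and digits 0,1,2,3,4,5,6,9 already taken and all letters distinct, K+K≡Y (mod 10) forces Y=8. So Y=8.
Step 10. [col 6: Y + K ≡ P (mod 10)] in column 6 we have Y+K≡P with carry-in 0; given Y=8, K=9 and digits 0,1,2,3,4,5,6,8,9 already taken and all letters distinct, that pins P to 7 ⇒ P=7.

Answer: B=2, I=4, K=9, L=1, N=0, P=7, Q=3, S=6, Y=8, Z=5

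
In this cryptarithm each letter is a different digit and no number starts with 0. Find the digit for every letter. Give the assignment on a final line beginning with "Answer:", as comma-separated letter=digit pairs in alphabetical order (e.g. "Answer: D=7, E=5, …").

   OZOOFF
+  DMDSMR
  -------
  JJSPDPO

Step 1. [col 1: F + R ≡ O (mod 10)] no forcing yet in column 1 (carry-in 0); R=9 is free and consistent — try it ⇒ R=9.
Step 2. [col 1: F + R ≡ O (mod 10)] no forcing yet in column 1 (carry-in 0); F=7 is free and consistent — try it. So F=7.
Step 3. [J] J is the leading digit of a 7-digit sum of two 6-digit numbers; the final carry is exactly 1. So J=1.
Step 4. [col 1: F + R ≡ O (mod 10)] from column 1 (F=7, R=9, carry-in 0, digits 1,7,9 already taken and all letters distinct): O must equal 6. So O=6.
Step 5. [col 2: F + M ≡ P (mod 10)] several values work for P in column 2 (F + M ≡ P (mod 10), carry-in 1); try P=2 ⇒ P=2.
Step 6. [col 2: F + M ≡ P (mod 10)] from column 2 (F=7, P=2, carry-in 1, digits 1,2,6,7,9 already taken and all letters distinct): M must equal 4, so M=4.
Step 7. [col 3: O + S ≡ D (mod 10)] several values work for D in column 3 (O + S ≡ D (mod 10), carry-in 1); try D=5 ⇒ D=5.
Step 8. [col 3: O + S ≡ D (mod 10)] from column 3 (O=6, D=5, carry-in 1, digits 1,2,4,5,6,7,9 already taken and all letters distinct): S must equal 8, so S=8.
Step 9. [col 5: Z + M ≡ S (mod 10)] column 5: given M=4, S=8, carry-in 1, and digits 1,2,4,5,6,7,8,9 already taken and all letters distinct, Z+M≡S (mod 10) forces Z=3. So Z=3.

Answer: D=5, F=7, J=1, M=4, O=6, P=2, R=9, S=8, Z=3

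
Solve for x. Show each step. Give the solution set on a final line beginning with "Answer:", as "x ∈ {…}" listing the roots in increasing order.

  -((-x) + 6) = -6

Step 1. [-((-x) + 6) = -6] flip signs both sides, so neg: (-x) + 6 = 6.
Step 2. [(-x) + 6 = 6] the outer +6 inverts by subtracting 6 ⇒ sub: -x = 0.
Step 3. [-x = 0] leading − — multiply by −1 ⇒ neg: x = 0.

Answer: x ∈ {0}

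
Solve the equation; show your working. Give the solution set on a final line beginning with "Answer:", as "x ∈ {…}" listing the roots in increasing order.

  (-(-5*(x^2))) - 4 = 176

Step 1. [(-(-5*(x^2))) - 4 = 176] peel the -4: add 4 from each side. So sub: -(-5*(x^2)) = 180.
Step 2. [-(-5*(x^2)) = 180] flip signs both sides, so neg: -5*(x^2) = -180.
Step 3. [-5*(x^2) = -180] -5 out front; divide by -5, so div: x^2 = 36.
Step 4. [x^2 = 36] 36 ≥ 0, LHS is (·)² — take ±√. So sqrt: x = 6 or -6.

Answer: x ∈ {-6, 6}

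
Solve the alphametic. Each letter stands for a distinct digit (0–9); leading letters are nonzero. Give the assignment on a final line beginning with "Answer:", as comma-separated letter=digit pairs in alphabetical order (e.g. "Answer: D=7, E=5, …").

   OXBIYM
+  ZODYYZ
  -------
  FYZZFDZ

Step 1. [F] the sum has 7 digits but both addends have 6; that extra leading digit F is the final carry, namely 1. So F=1.
Step 2. [col 1: M + Z ≡ Z (mod 10)] from column 1 (nothing yet, carry-in 0, digits 1 already taken and all letters distinct): M must equal 0 ⇒ M=0.
Step 3. [col 1: M + Z ≡ Z (mod 10)] column 1 (M + Z ≡ Z (mod 10), carry-in 0) doesn't pin Z yet; pick Z=9 and continue ⇒ Z=9.
Step 4. [col 2: Y + Y ≡ D (mod 10)] several values work for Y in column 2 (Y + Y ≡ D (mod 10), carry-in 0); try Y=3 ⇒ Y=3.
Step 5. [col 2: Y + Y ≡ D (mod 10)] in column 2 we have Y+Y≡D with carry-in 0; given Y=3 and digits 0,1,3,9 already taken and all letters distinct, that pins D to 6. So D=6.
Step 6. [col 3: I + Y ≡ F (mod 10)] column 3: given Y=3, F=1, carry-in 0, and digits 0,1,3,6,9 already taken and all letters distinct, I+Y≡F (mod 10) forces I=8, so I=8.
Step 7. [col 4: B + D ≡ Z (mod 10)] column 4: given D=6, Z=9, carry-in 1, and digits 0,1,3,6,8,9 already taken and all letters distinct, B+D≡Z (mod 10) forces B=2, so B=2.
Step 8. [col 5: X + O ≡ Z (mod 10)] several values work for X in column 5 (X + O ≡ Z (mod 10), carry-in 0); try X=5 ⇒ X=5.
Step 9. [col 5: X + O ≡ Z (mod 10)] column 5: given X=5, Z=9, carry-in 0, and digits 0,1,2,3,5,6,8,9 already taken and all letters distinct, X+O≡Z (mod 10) forces O=4. So O=4.

Answer: B=2, D=6, F=1, I=8, M=0, O=4, X=5, Y=3, Z=9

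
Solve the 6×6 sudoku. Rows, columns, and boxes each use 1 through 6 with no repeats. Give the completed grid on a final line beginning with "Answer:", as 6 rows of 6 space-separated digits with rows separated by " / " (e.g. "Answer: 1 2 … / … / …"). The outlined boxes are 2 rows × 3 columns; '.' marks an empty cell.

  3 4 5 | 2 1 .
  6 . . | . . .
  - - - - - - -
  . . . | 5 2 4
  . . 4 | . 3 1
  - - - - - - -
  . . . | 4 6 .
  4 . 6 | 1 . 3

Step 1. [r6c2∈{2,5}] in row 6, 2 fits only at r6c2 ⇒ r6c2=2.
Step 2. [r3c1∈{1}] only 1 remains possible at r3c1. So r3c1=1.
Step 3. [r5c1∈{5}] r5c1 is down to just 5, so r5c1=5.
Step 4. [r2c2∈{1}] r2c2 is down to just 1 ⇒ r2c2=1.
Step 5. [r3c3∈{3}] r3c3 has the single candidate 3 ⇒ r3c3=3.
Step 6. [r4c4∈{6}] r4c4's peers cover all but 6 ⇒ r4c4=6.
Step 7. [r2c5∈{4,5}] r2c5 is the only open cell in row 2 admitting 4. So r2c5=4.
Step 8. [r1c6∈{6}] only 6 remains possible at r1c6. So r1c6=6.
Step 9. [r6c5∈{5}] nothing but 5 survives at r6c5, so r6c5=5.
Step 10. [r2c4∈{3}] r2c4's peers cover all but 3, so r2c4=3.
Step 11. [r5c6∈{2}] only 2 remains possible at r5c6 ⇒ r5c6=2.
Step 12. [r4c1∈{2}] r4c1's peers cover all but 2, so r4c1=2.
Step 13. [r4c2∈{5}] nothing but 5 survives at r4c2, so r4c2=5.
Step 14. [r2c3∈{2}] r2c3 is down to just 2. So r2c3=2.
Step 15. [r3c2∈{6}] r3c2's peers cover all but 6, so r3c2=6.
Step 16. [r5c3∈{1}] nothing but 1 survives at r5c3. So r5c3=1.
Step 17. [r5c2∈{3}] r5c2 has the single candidate 3. So r5c2=3.
Step 18. [r2c6∈{5}] r2c6 has the single candidate 5 ⇒ r2c6=5.

Answer: 3 4 5 2 1 6 / 6 1 2 3 4 5 / 1 6 3 5 2 4 / 2 5 4 6 3 1 / 5 3 1 4 6 2 / 4 2 6 1 5 3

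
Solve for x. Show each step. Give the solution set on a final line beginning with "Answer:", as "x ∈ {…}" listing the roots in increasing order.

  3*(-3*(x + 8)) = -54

Step 1. [3*(-3*(x + 8)) = -54] leading coefficient 3: divide by 3. So div: -3*(x + 8) = -18.
Step 2. [-3*(x + 8) = -18] -3·(inner) — divide through by -3 ⇒ div: x + 8 = 6.
Step 3. [x + 8 = 6] peel the +8: subtract 8 from each side. So sub: x = -2.

Answer: x ∈ {-2}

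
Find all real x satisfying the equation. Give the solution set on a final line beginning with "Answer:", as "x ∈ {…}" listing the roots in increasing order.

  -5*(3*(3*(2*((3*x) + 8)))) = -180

Step 1. [-5*(3*(3*(2*((3*x) + 8)))) = -180] -5 out front; divide by -5 ⇒ div: 3*(3*(2*((3*x) + 8))) = 36.
Step 2. [3*(3*(2*((3*x) + 8))) = 36] divide by the outer 3, so div: 3*(2*((3*x) + 8)) = 12.
Step 3. [3*(2*((3*x) + 8)) = 12] divide by the outer 3 ⇒ div: 2*((3*x) + 8) = 4.
Step 4. [2*((3*x) + 8) = 4] 2 out front; divide by 2 ⇒ div: (3*x) + 8 = 2.
Step 5. [(3*x) + 8 = 2] the outer +8 inverts by subtracting 8. So sub: 3*x = -6.
Step 6. [3*x = -6] leading coefficient 3: divide by 3, so div: x = -2.

Answer: x ∈ {-2}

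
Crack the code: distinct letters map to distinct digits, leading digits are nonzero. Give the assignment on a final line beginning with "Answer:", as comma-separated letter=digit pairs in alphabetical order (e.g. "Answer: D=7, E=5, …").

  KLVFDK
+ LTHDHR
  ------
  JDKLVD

Step 1. [col 1: K + R ≡ D (mod 10)] column 1 (K + R ≡ D (mod 10), carry-in 0) doesn't pin K yet; pick K=5 and continue, so K=5.
Step 2. [col 1: K + R ≡ D (mod 10)] D=3 is one option consistent with column 1 (K + R ≡ D (mod 10), carry-in 0) — take it ⇒ D=3.
Step 3. [col 1: K + R ≡ D (mod 10)] from column 1 (K=5, D=3, carry-in 0, digits 3,5 already taken and all letters distinct): R must equal 8. So R=8.
Step 4. [col 2: D + H ≡ V (mod 10)] V=4 is one option consistent with column 2 (D + H ≡ V (mod 10), carry-in 1) — take it, so V=4.
Step 5. [col 2: D + H ≡ V (mod 10)] from column 2 (D=3, V=4, carry-in 1, digits 3,4,5,8 already taken and all letters distinct): H must equal 0 ⇒ H=0.
Step 6. [col 3: F + D ≡ L (mod 10)] column 3 (F + D ≡ L (mod 10), carry-in 0) doesn't pin L yet; pick L=2 and continue. So L=2.
Step 7. [col 3: F + D ≡ L (mod 10)] in column 3 we have F+D≡L with carry-in 0; given D=3, L=2 and digits 0,2,3,4,5,8 already taken and all letters distinct, that pins F to 9, so F=9.
Step 8. [col 5: L + T ≡ D (mod 10)] column 5: given L=2, D=3, carry-in 0, and digits 0,2,3,4,5,8,9 already taken and all letters distinct, L+T≡D (mod 10) forces T=1 ⇒ T=1.
Step 9. [col 6: K + L ≡ J (mod 10)] column 6 reads K+L+carry(0)=J with K=5, L=2; with digits 0,1,2,3,4,5,8,9 already taken and all letters distinct, the only value for J is 7 ⇒ J=7.

Answer: D=3, F=9, H=0, J=7, K=5, L=2, R=8, T=1, V=4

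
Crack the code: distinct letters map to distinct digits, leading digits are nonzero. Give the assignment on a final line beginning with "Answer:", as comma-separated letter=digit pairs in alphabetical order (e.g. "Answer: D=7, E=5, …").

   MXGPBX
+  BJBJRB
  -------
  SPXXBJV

Step 1. [S] S is the leading digit of a 7-digit sum of two 6-digit numbers; the final carry is exactly 1 ⇒ S=1.
Step 2. [col 1: X + B ≡ V (mod 10)] column 1 (X + B ≡ V (mod 10), carry-in 0) doesn't pin X yet; pick X=8 and continue ⇒ X=8.
Step 3. [col 1: X + B ≡ V (mod 10)] column 1 (X + B ≡ V (mod 10), carry-in 0) doesn't pin B yet; pick B=6 and continue, so B=6.
Step 4. [col 1: X + B ≡ V (mod 10)] in column 1 we have X+B≡V with carry-in 0; given X=8, B=6 and digits 1,6,8 already taken and all letters distinct, that pins V to 4. So V=4.
Step 5. [col 2: B + R ≡ J (mod 10)] column 2 (B + R ≡ J (mod 10), carry-in 1) doesn't pin J yet; pick J=0 and continue, so J=0.
Step 6. [col 2: B + R ≡ J (mod 10)] in column 2 we have B+R≡J with carry-in 1; given B=6, J=0 and digits 0,1,4,6,8 already taken and all letters distinct, that pins R to 3, so R=3.
Step 7. [col 3: P + J ≡ B (mod 10)] from column 3 (J=0, B=6, carry-in 1, digits 0,1,3,4,6,8 already taken and all letters distinct): P must equal 5, so P=5.
Step 8. [col 4: G + B ≡ X (mod 10)] column 4 reads G+B+carry(0)=X with B=6, X=8; with digits 0,1,3,4,5,6,8 already taken and all letters distinct, the only value for G is 2, so G=2.
Step 9. [col 6: M + B ≡ P (mod 10)] column 6: given B=6, P=5, carry-in 0, and digits 0,1,2,3,4,5,6,8 already taken and all letters distinct, M+B≡P (mod 10) forces M=9. So M=9.

Answer: B=6, G=2, J=0, M=9, P=5, R=3, S=1, V=4, X=8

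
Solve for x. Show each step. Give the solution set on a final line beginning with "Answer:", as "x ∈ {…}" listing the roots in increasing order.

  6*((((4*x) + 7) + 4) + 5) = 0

Step 1. [6*((((4*x) + 7) + 4) + 5) = 0] leading coefficient 6: divide by 6. So div: (((4*x) + 7) + 4) + 5 = 0.
Step 2. [(((4*x) + 7) + 4) + 5 = 0] 5 comes off first (subtract 5). So sub: ((4*x) + 7) + 4 = -5.
Step 3. [((4*x) + 7) + 4 = -5] the outer +4 inverts by subtracting 4 ⇒ sub: (4*x) + 7 = -9.
Step 4. [(4*x) + 7 = -9] peel the +7: subtract 7 from each side, so sub: 4*x = -16.
Step 5. [4*x = -16] divide by the outer 4, so div: x = -4.

Answer: x ∈ {-4}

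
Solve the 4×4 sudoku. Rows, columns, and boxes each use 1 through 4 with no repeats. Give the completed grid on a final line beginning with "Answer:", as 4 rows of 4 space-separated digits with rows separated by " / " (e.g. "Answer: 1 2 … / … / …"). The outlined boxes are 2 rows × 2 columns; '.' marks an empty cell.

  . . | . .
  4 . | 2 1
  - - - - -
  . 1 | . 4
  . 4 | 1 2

Step 1. [r1c4∈{3}] r1c4 has the single candidate 3 ⇒ r1c4=3.
Step 2. [r3c1∈{2,3}] r3c1 is the only open cell in row 3 admitting 2. So r3c1=2.
Step 3. [r1c1∈{1}] r1c1 has the single candidate 1 ⇒ r1c1=1.
Step 4. [r3c3∈{3}] r3c3's peers cover all but 3. So r3c3=3.
Step 5. [r2c2∈{3}] r2c2's peers cover all but 3, so r2c2=3.
Step 6. [r1c2∈{2}] only 2 remains possible at r1c2, so r1c2=2.
Step 7. [r1c3∈{4}] r1c3's peers cover all but 4, so r1c3=4.
Step 8. [r4c1∈{3}] r4c1 is down to just 3 ⇒ r4c1=3.

Answer: 1 2 4 3 / 4 3 2 1 / 2 1 3 4 / 3 4 1 2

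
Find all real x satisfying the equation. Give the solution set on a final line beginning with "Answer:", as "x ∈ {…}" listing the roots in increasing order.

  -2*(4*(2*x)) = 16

Step 1. [-2*(4*(2*x)) = 16] -2 out front; divide by -2, so div: 4*(2*x) = -8.
Step 2. [4*(2*x) = -8] 4·(inner) — divide through by 4. So div: 2*x = -2.
Step 3. [2*x = -2] LHS = 2·(…); ÷2 both sides, so div: x = -1.

Answer: x ∈ {-1}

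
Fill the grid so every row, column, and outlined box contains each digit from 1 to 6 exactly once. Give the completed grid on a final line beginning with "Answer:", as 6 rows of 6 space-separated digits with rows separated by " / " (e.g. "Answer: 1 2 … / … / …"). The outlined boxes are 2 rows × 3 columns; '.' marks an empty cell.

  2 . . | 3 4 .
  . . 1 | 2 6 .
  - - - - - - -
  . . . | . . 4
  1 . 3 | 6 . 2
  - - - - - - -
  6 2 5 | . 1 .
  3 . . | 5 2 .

Step 1. [r3c1∈{5}] r3c1 has the single candidate 5. So r3c1=5.
Step 2. [r2c6∈{5}] nothing but 5 survives at r2c6 ⇒ r2c6=5.
Step 3. [r4c2∈{4}] r4c2 has the single candidate 4 ⇒ r4c2=4.
Step 4. [r1c3∈{6}] r1c3's peers cover all but 6, so r1c3=6.
Step 5. [r6c3∈{4}] nothing but 4 survives at r6c3. So r6c3=4.
Step 6. [r1c6∈{1}] r1c6 has the single candidate 1, so r1c6=1.
Step 7. [r1c2∈{5}] r1c2 has the single candidate 5 ⇒ r1c2=5.
Step 8. [r6c2∈{1}] only 1 remains possible at r6c2 ⇒ r6c2=1.
Step 9. [r4c5∈{5}] r4c5 has the single candidate 5 ⇒ r4c5=5.
Step 10. [r3c4∈{1}] r3c4's peers cover all but 1, so r3c4=1.
Step 11. [r3c2∈{6}] r3c2's peers cover all but 6, so r3c2=6.
Step 12. [r5c6∈{3}] r5c6 has the single candidate 3 ⇒ r5c6=3.
Step 13. [r3c5∈{3}] r3c5 is down to just 3 ⇒ r3c5=3.
Step 14. [r2c1∈{4}] r2c1 has the single candidate 4. So r2c1=4.
Step 15. [r6c6∈{6}] nothing but 6 survives at r6c6, so r6c6=6.
Step 16. [r5c4∈{4}] r5c4 has the single candidate 4. So r5c4=4.
Step 17. [r2c2∈{3}] r2c2 has the single candidate 3, so r2c2=3.
Step 18. [r3c3∈{2}] r3c3's peers cover all but 2, so r3c3=2.

Answer: 2 5 6 3 4 1 / 4 3 1 2 6 5 / 5 6 2 1 3 4 / 1 4 3 6 5 2 / 6 2 5 4 1 3 / 3 1 4 5 2 6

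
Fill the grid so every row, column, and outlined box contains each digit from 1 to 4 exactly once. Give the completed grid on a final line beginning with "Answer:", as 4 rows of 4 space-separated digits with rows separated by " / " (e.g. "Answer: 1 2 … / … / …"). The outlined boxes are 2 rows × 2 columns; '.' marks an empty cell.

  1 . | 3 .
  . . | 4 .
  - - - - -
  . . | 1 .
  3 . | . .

Step 1. [r2c1∈{2}] r2c1's peers cover all but 2, so r2c1=2.
Step 2. [r4c3∈{2}] r4c3 is down to just 2. So r4c3=2.
Step 3. [r3c1∈{4}] r3c1 is down to just 4 ⇒ r3c1=4.
Step 4. [r4c4∈{4}] r4c4 is down to just 4. So r4c4=4.
Step 5. [r1c4∈{2}] r1c4 is down to just 2. So r1c4=2.
Step 6. [r4c2∈{1}] r4c2's peers cover all but 1. So r4c2=1.
Step 7. [r1c2∈{4}] r1c2 has the single candidate 4 ⇒ r1c2=4.
Step 8. [r3c2∈{2}] r3c2 has the single candidate 2, so r3c2=2.
Step 9. [r3c4∈{3}] only 3 remains possible at r3c4. So r3c4=3.
Step 10. [r2c2∈{3}] r2c2's peers cover all but 3 ⇒ r2c2=3.
Step 11. [r2c4∈{1}] r2c4 is down to just 1, so r2c4=1.

Answer: 1 4 3 2 / 2 3 4 1 / 4 2 1 3 / 3 1 2 4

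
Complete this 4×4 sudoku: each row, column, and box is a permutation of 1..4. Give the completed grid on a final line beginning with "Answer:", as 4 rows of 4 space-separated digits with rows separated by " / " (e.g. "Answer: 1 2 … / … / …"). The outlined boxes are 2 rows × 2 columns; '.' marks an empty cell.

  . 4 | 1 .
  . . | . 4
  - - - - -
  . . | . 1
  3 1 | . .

Step 1. [r1c1∈{2}] r1c1 is down to just 2 ⇒ r1c1=2.
Step 2. [r2c3∈{2,3}] across row 2, 2 lands solely at r2c3, so r2c3=2.
Step 3. [r3c3∈{3,4}] r3c3 is the only open cell in row 3 admitting 3 ⇒ r3c3=3.
Step 4. [r3c1∈{4}] nothing but 4 survives at r3c1, so r3c1=4.
Step 5. [r2c1∈{1}] nothing but 1 survives at r2c1, so r2c1=1.
Step 6. [r2c2∈{3}] r2c2's peers cover all but 3 ⇒ r2c2=3.
Step 7. [r1c4∈{3}] only 3 remains possible at r1c4 ⇒ r1c4=3.
Step 8. [r3c2∈{2}] r3c2's peers cover all but 2, so r3c2=2.
Step 9. [r4c3∈{4}] only 4 remains possible at r4c3 ⇒ r4c3=4.
Step 10. [r4c4∈{2}] only 2 remains possible at r4c4 ⇒ r4c4=2.

Answer: 2 4 1 3 / 1 3 2 4 / 4 2 3 1 / 3 1 4 2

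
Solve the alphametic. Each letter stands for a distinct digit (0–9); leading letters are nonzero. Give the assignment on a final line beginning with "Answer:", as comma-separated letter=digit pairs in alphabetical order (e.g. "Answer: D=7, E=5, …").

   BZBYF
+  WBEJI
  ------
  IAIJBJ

Step 1. [col 1: F + I ≡ J (mod 10)] no forcing yet in column 1 (carry-in 0); I=1 is free and consistent — try it, so I=1.
Step 2. [col 1: F + I ≡ J (mod 10)] no forcing yet in column 1 (carry-in 0); F=8 is free and consistent — try it, so F=8.
Step 3. [col 1: F + I ≡ J (mod 10)] in column 1 we have F+I≡J with carry-in 0; given F=8, I=1 and digits 1,8 already taken and all letters distinct, that pins J to 9 ⇒ J=9.
Step 4. [col 2: Y + J ≡ B (mod 10)] no forcing yet in column 2 (carry-in 0); B=6 is free and consistent — try it, so B=6.
Step 5. [col 2: Y + J ≡ B (mod 10)] in column 2 we have Y+J≡B with carry-in 0; given J=9, B=6 and digits 1,6,8,9 already taken and all letters distinct, that pins Y to 7 ⇒ Y=7.
Step 6. [col 3: B + E ≡ J (mod 10)] in column 3 we have B+E≡J with carry-in 1; given B=6, J=9 and digits 1,6,7,8,9 already taken and all letters distinct, that pins E to 2, so E=2.
Step 7. [col 4: Z + B ≡ I (mod 10)] column 4 reads Z+B+carry(0)=I with B=6, I=1; with digits 1,2,6,7,8,9 already taken and all letters distinct, the only value for Z is 5. So Z=5.
Step 8. [col 5: B + W ≡ A (mod 10)] in column 5 we have B+W≡A with carry-in 1; given B=6 and digits 1,2,5,6,7,8,9 already taken and all letters distinct, that pins A to 0, so A=0.
Step 9. [col 5: B + W ≡ A (mod 10)] column 5 reads B+W+carry(1)=A with B=6, A=0; with digits 0,1,2,5,6,7,8,9 already taken and all letters distinct, the only value for W is 3 ⇒ W=3.

Answer: A=0, B=6, E=2, F=8, I=1, J=9, W=3, Y=7, Z=5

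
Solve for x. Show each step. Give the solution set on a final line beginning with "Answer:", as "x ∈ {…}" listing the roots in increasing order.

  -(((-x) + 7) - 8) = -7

Step 1. [-(((-x) + 7) - 8) = -7] LHS negated; negate both sides. So neg: ((-x) + 7) - 8 = 7.
Step 2. [((-x) + 7) - 8 = 7] peel the -8: add 8 from each side. So sub: (-x) + 7 = 15.
Step 3. [(-x) + 7 = 15] 7 comes off first (subtract 7). So sub: -x = 8.
Step 4. [-x = 8] leading − — multiply by −1. So neg: x = -8.

Answer: x ∈ {-8}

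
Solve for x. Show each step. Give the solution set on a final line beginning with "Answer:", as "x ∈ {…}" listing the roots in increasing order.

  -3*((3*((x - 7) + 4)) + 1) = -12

Step 1. [-3*((3*((x - 7) + 4)) + 1) = -12] -3 out front; divide by -3. So div: (3*((x - 7) + 4)) + 1 = 4.
Step 2. [(3*((x - 7) + 4)) + 1 = 4] the outer +1 inverts by subtracting 1, so sub: 3*((x - 7) + 4) = 3.
Step 3. [3*((x - 7) + 4) = 3] divide by the outer 3 ⇒ div: (x - 7) + 4 = 1.
Step 4. [(x - 7) + 4 = 1] +4 is outermost — subtract 4 both sides. So sub: x - 7 = -3.
Step 5. [x - 7 = -3] peel the -7: add 7 from each side, so sub: x = 4.

Answer: x ∈ {4}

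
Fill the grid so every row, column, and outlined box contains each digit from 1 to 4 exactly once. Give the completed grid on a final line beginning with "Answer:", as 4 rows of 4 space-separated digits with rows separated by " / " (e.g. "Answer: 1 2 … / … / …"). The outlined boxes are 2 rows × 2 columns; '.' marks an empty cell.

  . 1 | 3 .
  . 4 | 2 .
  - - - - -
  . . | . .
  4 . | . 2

Step 1. [r3c4∈{1,3,4}] r3c4 is the only open cell in col 4 admitting 3. So r3c4=3.
Step 2. [r3c1∈{1,2}] in col 1, 1 fits only at r3c1 ⇒ r3c1=1.
Step 3. [r2c1∈{3}] only 3 remains possible at r2c1, so r2c1=3.
Step 4. [r2c4∈{1}] only 1 remains possible at r2c4. So r2c4=1.
Step 5. [r1c4∈{4}] r1c4 has the single candidate 4. So r1c4=4.
Step 6. [r3c3∈{4}] r3c3 has the single candidate 4 ⇒ r3c3=4.
Step 7. [r3c2∈{2}] r3c2 has the single candidate 2, so r3c2=2.
Step 8. [r1c1∈{2}] nothing but 2 survives at r1c1. So r1c1=2.
Step 9. [r4c2∈{3}] r4c2 has the single candidate 3 ⇒ r4c2=3.
Step 10. [r4c3∈{1}] nothing but 1 survives at r4c3. So r4c3=1.

Answer: 2 1 3 4 / 3 4 2 1 / 1 2 4 3 / 4 3 1 2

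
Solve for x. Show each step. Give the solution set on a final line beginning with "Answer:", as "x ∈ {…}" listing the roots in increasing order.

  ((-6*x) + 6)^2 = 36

Step 1. [((-6*x) + 6)^2 = 36] LHS squared, RHS 36 ≥ 0: apply √ (±). So sqrt: (-6*x) + 6 = 6 or -6.
Step 2. [(-6*x) + 6 = 6 or -6] +6 is outermost — subtract 6 both sides, so sub: -6*x = 0 or -12.
Step 3. [-6*x = 0 or -12] leading coefficient -6: divide by -6, so div: x = 0 or 2.

Answer: x ∈ {0, 2}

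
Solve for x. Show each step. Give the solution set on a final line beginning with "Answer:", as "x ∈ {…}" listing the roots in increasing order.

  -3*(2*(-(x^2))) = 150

Step 1. [-3*(2*(-(x^2))) = 150] leading coefficient -3: divide by -3 ⇒ div: 2*(-(x^2)) = -50.
Step 2. [2*(-(x^2)) = -50] divide by the outer 2. So div: -(x^2) = -25.
Step 3. [-(x^2) = -25] flip signs both sides ⇒ neg: x^2 = 25.
Step 4. [x^2 = 25] √ both sides: 25 ≥ 0 gives two branches ⇒ sqrt: x = 5 or -5.

Answer: x ∈ {-5, 5}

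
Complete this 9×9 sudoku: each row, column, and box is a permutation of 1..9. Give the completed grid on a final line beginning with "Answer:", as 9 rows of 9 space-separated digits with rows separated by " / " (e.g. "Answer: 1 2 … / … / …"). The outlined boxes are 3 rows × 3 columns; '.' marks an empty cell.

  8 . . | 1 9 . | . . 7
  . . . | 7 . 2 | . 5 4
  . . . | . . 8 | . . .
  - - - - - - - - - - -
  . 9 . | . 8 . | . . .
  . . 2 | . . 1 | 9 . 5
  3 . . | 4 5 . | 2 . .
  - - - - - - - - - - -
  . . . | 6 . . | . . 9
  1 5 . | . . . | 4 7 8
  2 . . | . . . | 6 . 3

Step 1. [r1c7∈{3}] r1c7's peers cover all but 3, so r1c7=3.
Step 2. [r8c3∈{3,6,9}] in row 8, 6 fits only at r8c3 ⇒ r8c3=6.
Step 3. [r9c3∈{4,7,8,9}] in box 7, 9 fits only at r9c3. So r9c3=9.
Step 4. [r3c7∈{1}] nothing but 1 survives at r3c7. So r3c7=1.
Step 5. [r5c4∈{3}] r5c4 has the single candidate 3, so r5c4=3.
Step 6. [r3c4∈{5}] r3c4's peers cover all but 5, so r3c4=5.
Step 7. [r7c8∈{1,2}] in box 9, 2 fits only at r7c8, so r7c8=2.
Step 8. [r1c8∈{6}] nothing but 6 survives at r1c8 ⇒ r1c8=6.
Step 9. [r1c6∈{4}] r1c6 is down to just 4 ⇒ r1c6=4.
Step 10. [r4c1∈{4,5,6,7}] r4c1 is the only open cell in col 1 admitting 5. So r4c1=5.
Step 11. [r7c5∈{1,3,4,7}] 1 has one home in row 7: r7c5. So r7c5=1.
Step 12. [r6c6∈{6,7,9}] r6c6 is the only open cell in row 6 admitting 9 ⇒ r6c6=9.
Step 13. [r4c6∈{6,7}] 6 has one home in col 6: r4c6. So r4c6=6.
Step 14. [r4c9∈{1}] r4c9's peers cover all but 1. So r4c9=1.
Step 15. [r6c8∈{8}] nothing but 8 survives at r6c8 ⇒ r6c8=8.
Step 16. [r7c3∈{3,4,7,8}] r7c3 is the only open cell in col 3 admitting 8. So r7c3=8.
Step 17. [r7c2∈{3,4,7}] box 7 places 3 nowhere but r7c2. So r7c2=3.
Step 18. [r7c1∈{4,7}] row 7 places 4 nowhere but r7c1 ⇒ r7c1=4.
Step 19. [r9c2∈{7}] only 7 remains possible at r9c2. So r9c2=7.
Step 20. [r6c3∈{1,7}] row 6 places 7 nowhere but r6c3. So r6c3=7.
Step 21. [r5c1∈{6}] r5c1 is down to just 6, so r5c1=6.
Step 22. [r4c3∈{4}] r4c3 is down to just 4 ⇒ r4c3=4.
Step 23. [r3c3∈{3}] r3c3 has the single candidate 3. So r3c3=3.
Step 24. [r2c5∈{3,6}] in row 2, 3 fits only at r2c5. So r2c5=3.
Step 25. [r3c2∈{2,4,6}] in row 3, 4 fits only at r3c2. So r3c2=4.
Step 26. [r2c3∈{1}] r2c3 has the single candidate 1, so r2c3=1.
Step 27. [r2c1∈{9}] r2c1's peers cover all but 9, so r2c1=9.
Step 28. [r8c5∈{2}] r8c5's peers cover all but 2. So r8c5=2.
Step 29. [r7c7∈{5}] r7c7 is down to just 5 ⇒ r7c7=5.
Step 30. [r1c2∈{2}] only 2 remains possible at r1c2. So r1c2=2.
Step 31. [r5c5∈{7}] r5c5 is down to just 7, so r5c5=7.
Step 32. [r3c8∈{9}] r3c8 has the single candidate 9. So r3c8=9.
Step 33. [r3c1∈{7}] r3c1's peers cover all but 7 ⇒ r3c1=7.
Step 34. [r6c2∈{1}] r6c2 has the single candidate 1 ⇒ r6c2=1.
Step 35. [r2c2∈{6}] r2c2 has the single candidate 6. So r2c2=6.
Step 36. [r8c6∈{3}] nothing but 3 survives at r8c6 ⇒ r8c6=3.
Step 37. [r4c8∈{3}] r4c8's peers cover all but 3. So r4c8=3.
Step 38. [r9c6∈{5}] nothing but 5 survives at r9c6, so r9c6=5.
Step 39. [r8c4∈{9}] r8c4's peers cover all but 9, so r8c4=9.
Step 40. [r3c5∈{6}] only 6 remains possible at r3c5. So r3c5=6.
Step 41. [r7c6∈{7}] only 7 remains possible at r7c6, so r7c6=7.
Step 42. [r1c3∈{5}] r1c3 is down to just 5. So r1c3=5.
Step 43. [r5c2∈{8}] r5c2 is down to just 8, so r5c2=8.
Step 44. [r6c9∈{6}] r6c9's peers cover all but 6, so r6c9=6.
Step 45. [r9c4∈{8}] nothing but 8 survives at r9c4 ⇒ r9c4=8.
Step 46. [r4c7∈{7}] only 7 remains possible at r4c7. So r4c7=7.
Step 47. [r9c5∈{4}] r9c5 is down to just 4. So r9c5=4.
Step 48. [r2c7∈{8}] r2c7 has the single candidate 8, so r2c7=8.
Step 49. [r9c8∈{1}] r9c8's peers cover all but 1, so r9c8=1.
Step 50. [r3c9∈{2}] r3c9's peers cover all but 2. So r3c9=2.
Step 51. [r4c4∈{2}] r4c4's peers cover all but 2 ⇒ r4c4=2.
Step 52. [r5c8∈{4}] r5c8 has the single candidate 4 ⇒ r5c8=4.

Answer: 8 2 5 1 9 4 3 6 7 / 9 6 1 7 3 2 8 5 4 / 7 4 3 5 6 8 1 9 2 / 5 9 4 2 8 6 7 3 1 / 6 8 2 3 7 1 9 4 5 / 3 1 7 4 5 9 2 8 6 / 4 3 8 6 1 7 5 2 9 / 1 5 6 9 2 3 4 7 8 / 2 7 9 8 4 5 6 1 3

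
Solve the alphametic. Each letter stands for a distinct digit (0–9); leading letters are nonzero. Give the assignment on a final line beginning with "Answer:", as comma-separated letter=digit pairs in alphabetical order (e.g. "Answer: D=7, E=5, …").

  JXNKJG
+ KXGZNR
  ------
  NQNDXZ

Step 1. [col 1: G + R ≡ Z (mod 10)] column 1 (G + R ≡ Z (mod 10), carry-in 0) doesn't pin G yet; pick G=9 and continue ⇒ G=9.
Step 2. [col 1: G + R ≡ Z (mod 10)] no forcing yet in column 1 (carry-in 0); R=8 is free and consistent — try it ⇒ R=8.
Step 3. [col 1: G + R ≡ Z (mod 10)] in column 1 we have G+R≡Z with carry-in 0; given G=9, R=8 and digits 8,9 already taken and all letters distinct, that pins Z to 7, so Z=7.
Step 4. [col 2: J + N ≡ X (mod 10)] several values work for J in column 2 (J + N ≡ X (mod 10), carry-in 1); try J=4. So J=4.
Step 5. [col 2: J + N ≡ X (mod 10)] column 2 (J + N ≡ X (mod 10), carry-in 1) doesn't pin X yet; pick X=1 and continue ⇒ X=1.
Step 6. [col 2: J + N ≡ X (mod 10)] column 2: given J=4, X=1, carry-in 1, and digits 1,4,7,8,9 already taken and all letters distinct, J+N≡X (mod 10) forces N=6. So N=6.
Step 7. [col 3: K + Z ≡ D (mod 10)] column 3 (K + Z ≡ D (mod 10), carry-in 1) doesn't pin D yet; pick D=0 and continue, so D=0.
Step 8. [col 3: K + Z ≡ D (mod 10)] column 3 reads K+Z+carry(1)=D with Z=7, D=0; with digits 0,1,4,6,7,8,9 already taken and all letters distinct, the only value for K is 2. So K=2.
Step 9. [col 5: X + X ≡ Q (mod 10)] column 5 reads X+X+carry(1)=Q with X=1; with digits 0,1,2,4,6,7,8,9 already taken and all letters distinct, the only value for Q is 3, so Q=3.

Answer: D=0, G=9, J=4, K=2, N=6, Q=3, R=8, X=1, Z=7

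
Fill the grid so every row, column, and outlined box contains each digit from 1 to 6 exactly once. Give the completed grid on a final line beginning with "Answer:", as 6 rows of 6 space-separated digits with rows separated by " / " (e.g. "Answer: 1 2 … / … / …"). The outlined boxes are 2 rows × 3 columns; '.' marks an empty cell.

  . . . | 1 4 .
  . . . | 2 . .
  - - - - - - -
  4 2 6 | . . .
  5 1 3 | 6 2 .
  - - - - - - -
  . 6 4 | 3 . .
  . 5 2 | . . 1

Step 1. [r1c2∈{3}] r1c2's peers cover all but 3. So r1c2=3.
Step 2. [r5c5∈{5}] r5c5's peers cover all but 5, so r5c5=5.
Step 3. [r1c3∈{5}] only 5 remains possible at r1c3, so r1c3=5.
Step 4. [r1c6∈{6}] nothing but 6 survives at r1c6, so r1c6=6.
Step 5. [r2c5∈{3}] r2c5's peers cover all but 3, so r2c5=3.
Step 6. [r3c6∈{3,5}] row 3 places 3 nowhere but r3c6 ⇒ r3c6=3.
Step 7. [r2c1∈{1,6}] in row 2, 6 fits only at r2c1, so r2c1=6.
Step 8. [r5c6∈{2}] nothing but 2 survives at r5c6, so r5c6=2.
Step 9. [r6c1∈{3}] r6c1 has the single candidate 3, so r6c1=3.
Step 10. [r3c5∈{1}] only 1 remains possible at r3c5. So r3c5=1.
Step 11. [r2c2∈{4}] r2c2 has the single candidate 4, so r2c2=4.
Step 12. [r6c4∈{4}] r6c4's peers cover all but 4. So r6c4=4.
Step 13. [r2c6∈{5}] nothing but 5 survives at r2c6, so r2c6=5.
Step 14. [r6c5∈{6}] r6c5 has the single candidate 6. So r6c5=6.
Step 15. [r2c3∈{1}] nothing but 1 survives at r2c3 ⇒ r2c3=1.
Step 16. [r4c6∈{4}] r4c6's peers cover all but 4 ⇒ r4c6=4.
Step 17. [r5c1∈{1}] only 1 remains possible at r5c1 ⇒ r5c1=1.
Step 18. [r3c4∈{5}] nothing but 5 survives at r3c4, so r3c4=5.
Step 19. [r1c1∈{2}] only 2 remains possible at r1c1 ⇒ r1c1=2.

Answer: 2 3 5 1 4 6 / 6 4 1 2 3 5 / 4 2 6 5 1 3 / 5 1 3 6 2 4 / 1 6 4 3 5 2 / 3 5 2 4 6 1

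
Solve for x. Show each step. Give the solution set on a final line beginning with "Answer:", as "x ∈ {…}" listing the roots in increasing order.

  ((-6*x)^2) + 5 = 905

Step 1. [((-6*x)^2) + 5 = 905] 5 comes off first (subtract 5). So sub: (-6*x)^2 = 900.
Step 2. [(-6*x)^2 = 900] LHS squared, RHS 900 ≥ 0: apply √ (±), so sqrt: -6*x = 30 or -30.
Step 3. [-6*x = 30 or -30] divide by the outer -6. So div: x = -5 or 5.

Answer: x ∈ {-5, 5}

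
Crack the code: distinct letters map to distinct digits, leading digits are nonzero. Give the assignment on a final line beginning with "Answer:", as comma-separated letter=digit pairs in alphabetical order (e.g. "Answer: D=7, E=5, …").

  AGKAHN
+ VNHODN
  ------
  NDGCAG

Step 1. [col 1: N + N ≡ G (mod 10)] G=0 is one option consistent with column 1 (N + N ≡ G (mod 10), carry-in 0) — take it. So G=0.
Step 2. [col 1: N + N ≡ G (mod 10)] in column 1 we have N+N≡G with carry-in 0; given G=0 and digits 0 already taken and all letters distinct, that pins N to 5, so N=5.
Step 3. [col 2: H + D ≡ A (mod 10)] D=6 is one option consistent with column 2 (H + D ≡ A (mod 10), carry-in 1) — take it. So D=6.
Step 4. [col 2: H + D ≡ A (mod 10)] column 2 (H + D ≡ A (mod 10), carry-in 1) doesn't pin A yet; pick A=4 and continue. So A=4.
Step 5. [col 2: H + D ≡ A (mod 10)] in column 2 we have H+D≡A with carry-in 1; given D=6, A=4 and digits 0,4,5,6 already taken and all letters distinct, that pins H to 7. So H=7.
Step 6. [col 3: A + O ≡ C (mod 10)] column 3 (A + O ≡ C (mod 10), carry-in 1) doesn't pin O yet; pick O=8 and continue. So O=8.
Step 7. [col 3: A + O ≡ C (mod 10)] column 3 reads A+O+carry(1)=C with A=4, O=8; with digits 0,4,5,6,7,8 already taken and all letters distinct, the only value for C is 3 ⇒ C=3.
Step 8. [col 4: K + H ≡ G (mod 10)] in column 4 we have K+H≡G with carry-in 1; given H=7, G=0 and digits 0,3,4,5,6,7,8 already taken and all letters distinct, that pins K to 2 ⇒ K=2.
Step 9. [col 6: A + V ≡ N (mod 10)] column 6 reads A+V+carry(0)=N with A=4, N=5; with digits 0,2,3,4,5,6,7,8 already taken and all letters distinct, the only value for V is 1, so V=1.

Answer: A=4, C=3, D=6, G=0, H=7, K=2, N=5, O=8, V=1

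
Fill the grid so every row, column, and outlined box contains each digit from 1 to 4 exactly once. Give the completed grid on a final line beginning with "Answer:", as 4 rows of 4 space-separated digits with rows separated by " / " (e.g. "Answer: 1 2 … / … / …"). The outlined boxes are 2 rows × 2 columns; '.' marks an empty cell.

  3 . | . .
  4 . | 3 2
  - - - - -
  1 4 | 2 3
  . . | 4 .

Step 1. [r1c3∈{1}] r1c3 is down to just 1, so r1c3=1.
Step 2. [r4c2∈{2,3}] in row 4, 3 fits only at r4c2. So r4c2=3.
Step 3. [r4c4∈{1}] r4c4 has the single candidate 1 ⇒ r4c4=1.
Step 4. [r2c2∈{1}] r2c2's peers cover all but 1. So r2c2=1.
Step 5. [r1c4∈{4}] r1c4 is down to just 4. So r1c4=4.
Step 6. [r1c2∈{2}] r1c2 is down to just 2 ⇒ r1c2=2.
Step 7. [r4c1∈{2}] r4c1 is down to just 2. So r4c1=2.

Answer: 3 2 1 4 / 4 1 3 2 / 1 4 2 3 / 2 3 4 1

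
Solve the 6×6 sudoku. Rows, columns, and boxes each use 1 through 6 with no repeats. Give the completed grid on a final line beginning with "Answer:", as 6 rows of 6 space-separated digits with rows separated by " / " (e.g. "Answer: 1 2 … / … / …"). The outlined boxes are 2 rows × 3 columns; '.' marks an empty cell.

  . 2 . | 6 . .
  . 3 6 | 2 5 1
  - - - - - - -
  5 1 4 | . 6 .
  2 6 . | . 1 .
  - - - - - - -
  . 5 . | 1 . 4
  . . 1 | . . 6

Step 1. [r3c4∈{3}] r3c4 has the single candidate 3, so r3c4=3.
Step 2. [r6c5∈{2,3}] across row 6, 2 lands solely at r6c5. So r6c5=2.
Step 3. [r5c5∈{3}] nothing but 3 survives at r5c5 ⇒ r5c5=3.
Step 4. [r2c1∈{4}] r2c1 has the single candidate 4, so r2c1=4.
Step 5. [r4c6∈{5}] r4c6's peers cover all but 5. So r4c6=5.
Step 6. [r5c3∈{2}] r5c3's peers cover all but 2. So r5c3=2.
Step 7. [r1c1∈{1}] r1c1 is down to just 1. So r1c1=1.
Step 8. [r3c6∈{2}] r3c6 is down to just 2. So r3c6=2.
Step 9. [r1c3∈{5}] r1c3 has the single candidate 5 ⇒ r1c3=5.
Step 10. [r4c4∈{4}] r4c4 has the single candidate 4, so r4c4=4.
Step 11. [r6c4∈{5}] r6c4 is down to just 5 ⇒ r6c4=5.
Step 12. [r6c2∈{4}] only 4 remains possible at r6c2 ⇒ r6c2=4.
Step 13. [r6c1∈{3}] r6c1 is down to just 3. So r6c1=3.
Step 14. [r4c3∈{3}] only 3 remains possible at r4c3, so r4c3=3.
Step 15. [r5c1∈{6}] r5c1's peers cover all but 6. So r5c1=6.
Step 16. [r1c6∈{3}] r1c6 has the single candidate 3 ⇒ r1c6=3.
Step 17. [r1c5∈{4}] only 4 remains possible at r1c5. So r1c5=4.

Answer: 1 2 5 6 4 3 / 4 3 6 2 5 1 / 5 1 4 3 6 2 / 2 6 3 4 1 5 / 6 5 2 1 3 4 / 3 4 1 5 2 6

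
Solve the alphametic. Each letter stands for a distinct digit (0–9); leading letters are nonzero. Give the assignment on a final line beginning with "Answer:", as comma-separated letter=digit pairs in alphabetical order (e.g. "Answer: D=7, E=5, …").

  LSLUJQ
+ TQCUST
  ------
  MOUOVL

Step 1. [col 1: Q + T ≡ L (mod 10)] column 1 (Q + T ≡ L (mod 10), carry-in 0) doesn't pin Q yet; pick Q=5 and continue ⇒ Q=5.
Step 2. [col 1: Q + T ≡ L (mod 10)] several values work for L in column 1 (Q + T ≡ L (mod 10), carry-in 0); try L=7, so L=7.
Step 3. [col 1: Q + T ≡ L (mod 10)] from column 1 (Q=5, L=7, carry-in 0, digits 5,7 already taken and all letters distinct): T must equal 2, so T=2.
Step 4. [col 2: J + S ≡ V (mod 10)] no forcing yet in column 2 (carry-in 0); S=1 is free and consistent — try it, so S=1.
Step 5. [col 2: J + S ≡ V (mod 10)] J=3 is one option consistent with column 2 (J + S ≡ V (mod 10), carry-in 0) — take it ⇒ J=3.
Step 6. [col 2: J + S ≡ V (mod 10)] in column 2 we have J+S≡V with carry-in 0; given J=3, S=1 and digits 1,2,3,5,7 already taken and all letters distinct, that pins V to 4. So V=4.
Step 7. [col 3: U + U ≡ O (mod 10)] column 3 (U + U ≡ O (mod 10), carry-in 0) doesn't pin O yet; pick O=6 and continue, so O=6.
Step 8. [col 3: U + U ≡ O (mod 10)] in column 3 we have U+U≡O with carry-in 0; given O=6 and digits 1,2,3,4,5,6,7 already taken and all letters distinct, that pins U to 8 ⇒ U=8.
Step 9. [col 4: L + C ≡ U (mod 10)] column 4: given L=7, U=8, carry-in 1, and digits 1,2,3,4,5,6,7,8 already taken and all letters distinct, L+C≡U (mod 10) forces C=0 ⇒ C=0.
Step 10. [col 6: L + T ≡ M (mod 10)] column 6 reads L+T+carry(0)=M with L=7, T=2; with digits 0,1,2,3,4,5,6,7,8 already taken and all letters distinct, the only value for M is 9, so M=9.

Answer: C=0, J=3, L=7, M=9, O=6, Q=5, S=1, T=2, U=8, V=4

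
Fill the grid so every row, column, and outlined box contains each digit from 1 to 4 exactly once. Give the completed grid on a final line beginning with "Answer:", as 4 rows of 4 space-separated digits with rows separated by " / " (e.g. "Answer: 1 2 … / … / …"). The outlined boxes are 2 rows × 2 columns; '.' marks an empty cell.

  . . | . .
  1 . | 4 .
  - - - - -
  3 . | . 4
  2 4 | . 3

Step 1. [r2c4∈{2}] r2c4's peers cover all but 2. So r2c4=2.
Step 2. [r1c3∈{1,3}] r1c3 is the only open cell in col 3 admitting 3, so r1c3=3.
Step 3. [r3c3∈{1,2}] in row 3, 2 fits only at r3c3 ⇒ r3c3=2.
Step 4. [r2c2∈{3}] r2c2 has the single candidate 3 ⇒ r2c2=3.
Step 5. [r1c2∈{2}] r1c2's peers cover all but 2. So r1c2=2.
Step 6. [r4c3∈{1}] r4c3 is down to just 1 ⇒ r4c3=1.
Step 7. [r1c1∈{4}] nothing but 4 survives at r1c1 ⇒ r1c1=4.
Step 8. [r3c2∈{1}] r3c2's peers cover all but 1. So r3c2=1.
Step 9. [r1c4∈{1}] r1c4 is down to just 1. So r1c4=1.

Answer: 4 2 3 1 / 1 3 4 2 / 3 1 2 4 / 2 4 1 3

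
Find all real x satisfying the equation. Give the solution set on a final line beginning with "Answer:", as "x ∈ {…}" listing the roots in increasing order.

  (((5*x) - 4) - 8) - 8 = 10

Step 1. [(((5*x) - 4) - 8) - 8 = 10] -8 is outermost — add 8 both sides, so sub: ((5*x) - 4) - 8 = 18.
Step 2. [((5*x) - 4) - 8 = 18] add 8: x sits inside (… - 8). So sub: (5*x) - 4 = 26.
Step 3. [(5*x) - 4 = 26] add 4: x sits inside (… - 4), so sub: 5*x = 30.
Step 4. [5*x = 30] 5 out front; divide by 5 ⇒ div: x = 6.

Answer: x ∈ {6}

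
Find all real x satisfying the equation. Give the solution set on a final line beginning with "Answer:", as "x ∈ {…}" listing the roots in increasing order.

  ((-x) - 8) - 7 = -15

Step 1. [((-x) - 8) - 7 = -15] -7 is outermost — add 7 both sides, so sub: (-x) - 8 = -8.
Step 2. [(-x) - 8 = -8] the outer -8 inverts by adding 8, so sub: -x = 0.
Step 3. [-x = 0] leading − — multiply by −1. So neg: x = 0.

Answer: x ∈ {0}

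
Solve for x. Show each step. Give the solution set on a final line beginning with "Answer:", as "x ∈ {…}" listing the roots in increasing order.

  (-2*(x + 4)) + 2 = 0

Step 1. [(-2*(x + 4)) + 2 = 0] -2 divides every term; factor it out ⇒ factor: (x + 4) - 1 = 0.
Step 2. [(x + 4) - 1 = 0] the outer -1 inverts by adding 1. So sub: x + 4 = 1.
Step 3. [x + 4 = 1] subtract 4: x sits inside (… + 4) ⇒ sub: x = -3.

Answer: x ∈ {-3}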